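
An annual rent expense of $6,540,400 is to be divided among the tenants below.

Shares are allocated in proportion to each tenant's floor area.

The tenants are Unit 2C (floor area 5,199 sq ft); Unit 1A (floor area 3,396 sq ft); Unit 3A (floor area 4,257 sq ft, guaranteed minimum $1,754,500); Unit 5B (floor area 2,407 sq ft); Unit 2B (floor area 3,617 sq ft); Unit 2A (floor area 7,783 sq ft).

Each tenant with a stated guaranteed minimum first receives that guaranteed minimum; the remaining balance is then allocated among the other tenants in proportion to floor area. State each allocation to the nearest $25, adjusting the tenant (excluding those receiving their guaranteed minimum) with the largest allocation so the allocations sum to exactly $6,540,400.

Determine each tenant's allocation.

Fund the minimums — Unit 3A $1,754,500. Remaining pool $4,785,900.
Remaining pool split over remaining floor area 22,402: Unit 2C 1,110,699.67 → $1,110,700; Unit 1A 725,511.85 → $725,500; Unit 5B 514,224.68 → $514,225; Unit 2B 772,725.66 → $772,725; Unit 2A 1,662,738.13 → $1,662,750.

Unit 2C: $1,110,700; Unit 1A: $725,500; Unit 3A: $1,754,500; Unit 5B: $514,225; Unit 2B: $772,725; Unit 2A: $1,662,750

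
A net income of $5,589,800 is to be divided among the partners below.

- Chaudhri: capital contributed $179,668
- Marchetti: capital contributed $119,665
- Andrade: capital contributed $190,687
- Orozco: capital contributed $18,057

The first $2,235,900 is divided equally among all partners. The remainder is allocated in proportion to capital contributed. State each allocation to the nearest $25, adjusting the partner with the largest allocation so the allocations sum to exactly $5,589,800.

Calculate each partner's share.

Chaudhri: $1,745,000 · Marchetti: $1,348,900 · Andrade: $1,817,725 · Orozco: $678,175

First tranche $2,235,900 split equally: $558,975 each.
Remainder $3,353,900 by capital contributed (total 508,077): Chaudhri 1,186,018.07 → $1,186,025; Marchetti 789,928.38 → $789,925; Andrade 1,258,756.31 → $1,258,750; Orozco 119,197.23 → $119,200.
Totals: Chaudhri $558,975 + $1,186,025 = $1,745,000; Marchetti $558,975 + $789,925 = $1,348,900; Andrade $558,975 + $1,258,750 = $1,817,725; Orozco $558,975 + $119,200 = $678,175.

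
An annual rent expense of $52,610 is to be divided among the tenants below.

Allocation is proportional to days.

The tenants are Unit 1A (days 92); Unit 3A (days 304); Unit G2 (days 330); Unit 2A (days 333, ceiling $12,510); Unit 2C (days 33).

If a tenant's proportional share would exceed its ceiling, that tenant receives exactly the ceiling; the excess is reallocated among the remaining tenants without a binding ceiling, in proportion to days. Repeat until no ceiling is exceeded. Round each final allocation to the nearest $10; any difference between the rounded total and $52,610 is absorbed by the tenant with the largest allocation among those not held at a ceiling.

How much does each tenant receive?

Unit 1A: $4,860 | Unit 3A: $16,060 | Unit G2: $17,440 | Unit 2A: $12,510 | Unit 2C: $1,740

Total days = 1,092.
Unconstrained shares: Unit 1A 4,432.34; Unit 3A 14,646.01; Unit G2 15,898.63; Unit 2A 16,043.16; Unit 2C 1,589.86.
Capped: Unit 2A ($12,510); remaining pool $40,100 reallocated over remaining days 759.
Shares after redistribution: Unit 1A 4,860.61 → $4,860; Unit 3A 16,061.13 → $16,060; Unit G2 17,434.78 → $17,430; Unit 2C 1,743.48 → $1,740.
Rounding difference +$10 applied to Unit G2 → $17,440.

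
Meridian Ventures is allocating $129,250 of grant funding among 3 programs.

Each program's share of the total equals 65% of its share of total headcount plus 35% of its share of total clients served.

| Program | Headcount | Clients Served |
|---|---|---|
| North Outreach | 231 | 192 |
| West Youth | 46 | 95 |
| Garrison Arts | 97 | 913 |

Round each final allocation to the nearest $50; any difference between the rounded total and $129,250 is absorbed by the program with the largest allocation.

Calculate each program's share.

Headcount total 374; clients served total 1,200.
Combined weights (65% headcount + 35% clients served): North Outreach 0.4575; West Youth 0.1077; Garrison Arts 0.4349.
Unrounded shares: North Outreach 59,128.07; West Youth 13,914.39; Garrison Arts 56,207.54.
At nearest $50: North Outreach $59,150; West Youth $13,900; Garrison Arts $56,200. Sum = $129,250.
Rounded total matches; no reconciliation needed.

North Outreach: $59,150 | West Youth: $13,900 | Garrison Arts: $56,200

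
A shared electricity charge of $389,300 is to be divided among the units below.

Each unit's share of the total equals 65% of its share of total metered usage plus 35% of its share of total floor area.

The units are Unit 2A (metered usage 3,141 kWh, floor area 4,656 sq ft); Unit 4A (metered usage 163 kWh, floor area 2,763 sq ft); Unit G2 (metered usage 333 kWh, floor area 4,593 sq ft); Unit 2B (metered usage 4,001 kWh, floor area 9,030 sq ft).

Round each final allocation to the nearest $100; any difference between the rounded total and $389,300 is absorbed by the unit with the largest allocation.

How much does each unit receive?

Totals — metered usage 7,638, floor area 21,042.
Composite weights (65% metered usage + 35% floor area): Unit 2A 0.3447; Unit 4A 0.0598; Unit G2 0.1047; Unit 2B 0.4907.
Proportional shares: Unit 2A 134,209.91; Unit 4A 23,291.63; Unit G2 40,773.64; Unit 2B 191,024.82.
At nearest $100: Unit 2A $134,200; Unit 4A $23,300; Unit G2 $40,800; Unit 2B $191,000. Sum = $389,300.
No rounding difference to absorb.

Unit 2A: $134,200; Unit 4A: $23,300; Unit G2: $40,800; Unit 2B: $191,000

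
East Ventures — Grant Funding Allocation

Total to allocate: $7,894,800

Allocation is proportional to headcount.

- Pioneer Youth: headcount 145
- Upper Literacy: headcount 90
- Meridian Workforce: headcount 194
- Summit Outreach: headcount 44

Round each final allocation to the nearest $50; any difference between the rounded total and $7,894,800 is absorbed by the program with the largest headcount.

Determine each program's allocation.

Headcount total: 473.
Pro-rata amounts: Pioneer Youth 145/473 × $7,894,800 = 2,420,181.82; Upper Literacy 90/473 × $7,894,800 = 1,502,181.82; Meridian Workforce 194/473 × $7,894,800 = 3,238,036.36; Summit Outreach 44/473 × $7,894,800 = 734,400.00.
Rounded to nearest $50: Pioneer Youth $2,420,200; Upper Literacy $1,502,200; Meridian Workforce $3,238,050; Summit Outreach $734,400. Sum = $7,894,850.
Difference $7,894,800 − $7,894,850 = −$50 applied to largest headcount (Meridian Workforce): Meridian Workforce becomes $3,238,000.

Pioneer Youth: $2,420,200; Upper Literacy: $1,502,200; Meridian Workforce: $3,238,000; Summit Outreach: $734,400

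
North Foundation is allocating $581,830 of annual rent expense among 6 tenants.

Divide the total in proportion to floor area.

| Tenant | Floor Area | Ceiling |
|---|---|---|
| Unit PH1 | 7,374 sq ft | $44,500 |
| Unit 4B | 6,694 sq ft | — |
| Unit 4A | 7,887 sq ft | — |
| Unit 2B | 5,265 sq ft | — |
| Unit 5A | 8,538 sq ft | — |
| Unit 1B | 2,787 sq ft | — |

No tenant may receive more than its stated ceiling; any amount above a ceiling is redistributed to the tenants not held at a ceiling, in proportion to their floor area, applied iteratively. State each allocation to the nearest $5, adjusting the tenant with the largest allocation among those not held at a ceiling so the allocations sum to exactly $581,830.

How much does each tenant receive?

Floor area total: 38,545.
Proportional shares (ignoring caps): Unit PH1 111,309.23; Unit 4B 101,044.75; Unit 4A 119,052.88; Unit 2B 79,474.25; Unit 5A 128,879.61; Unit 1B 42,069.28.
Cap binds for Unit PH1 ($44,500); residual $537,330 reallocated over remaining floor area 31,171.
Remaining shares: Unit 4B 115,392.10 → $115,390; Unit 4A 135,957.19 → $135,955; Unit 2B 90,758.80 → $90,760; Unit 5A 147,179.22 → $147,180; Unit 1B 48,042.69 → $48,045.

Unit PH1: $44,500 · Unit 4B: $115,390 · Unit 4A: $135,955 · Unit 2B: $90,760 · Unit 5A: $147,180 · Unit 1B: $48,045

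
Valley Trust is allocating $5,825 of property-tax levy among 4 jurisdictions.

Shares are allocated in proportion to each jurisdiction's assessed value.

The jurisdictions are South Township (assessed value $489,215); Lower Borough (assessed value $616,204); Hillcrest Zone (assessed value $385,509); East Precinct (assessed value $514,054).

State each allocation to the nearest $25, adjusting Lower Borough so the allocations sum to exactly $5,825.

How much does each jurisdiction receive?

Sum of assessed value: 2,004,982.
Proportional shares: South Township 489,215/2,004,982 × $5,825 = 1,421.30; Lower Borough 616,204/2,004,982 × $5,825 = 1,790.23; Hillcrest Zone 385,509/2,004,982 × $5,825 = 1,120.01; East Precinct 514,054/2,004,982 × $5,825 = 1,493.46.
At nearest $25: South Township $1,425; Lower Borough $1,800; Hillcrest Zone $1,125; East Precinct $1,500. Sum = $5,850.
Difference $5,825 − $5,850 = −$25 applied to Lower Borough: Lower Borough becomes $1,775.

South Township: $1,425; Lower Borough: $1,775; Hillcrest Zone: $1,125; East Precinct: $1,500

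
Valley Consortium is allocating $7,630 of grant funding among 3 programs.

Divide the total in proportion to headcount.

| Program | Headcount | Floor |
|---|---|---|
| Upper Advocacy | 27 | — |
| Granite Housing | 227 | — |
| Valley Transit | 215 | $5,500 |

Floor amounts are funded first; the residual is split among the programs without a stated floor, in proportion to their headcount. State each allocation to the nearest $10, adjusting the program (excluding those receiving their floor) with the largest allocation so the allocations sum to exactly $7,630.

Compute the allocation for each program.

Upper Advocacy: $230 · Granite Housing: $1,900 · Valley Transit: $5,500

Fund the minimums — Valley Transit $5,500. Balance $2,130.
Balance split over remaining headcount 254: Upper Advocacy 226.42 → $230; Granite Housing 1,903.58 → $1,900.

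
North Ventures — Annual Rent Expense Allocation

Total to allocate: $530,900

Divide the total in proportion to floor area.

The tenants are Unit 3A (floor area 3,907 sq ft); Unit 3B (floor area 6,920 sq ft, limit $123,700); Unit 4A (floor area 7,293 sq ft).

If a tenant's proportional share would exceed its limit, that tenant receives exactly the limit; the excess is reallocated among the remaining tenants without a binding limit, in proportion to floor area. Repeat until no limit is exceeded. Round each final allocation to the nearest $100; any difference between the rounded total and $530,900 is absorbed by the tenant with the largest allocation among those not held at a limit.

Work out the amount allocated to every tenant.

Unit 3A: $142,000; Unit 3B: $123,700; Unit 4A: $265,200

Combined floor area = 18,120.
Proportional shares (ignoring caps): Unit 3A 114,471.65; Unit 3B 202,749.89; Unit 4A 213,678.46.
Held at cap: Unit 3B ($123,700); residual $407,200 reallocated over remaining floor area 11,200.
Shares after redistribution: Unit 3A 142,047.36 → $142,000; Unit 4A 265,152.64 → $265,200.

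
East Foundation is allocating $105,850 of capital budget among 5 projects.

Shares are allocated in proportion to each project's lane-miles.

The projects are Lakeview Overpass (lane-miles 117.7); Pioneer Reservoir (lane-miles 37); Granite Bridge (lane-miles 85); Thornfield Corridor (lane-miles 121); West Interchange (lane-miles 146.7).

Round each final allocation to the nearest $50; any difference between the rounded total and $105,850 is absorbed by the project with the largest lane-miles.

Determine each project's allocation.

Lakeview Overpass: $24,550; Pioneer Reservoir: $7,700; Granite Bridge: $17,750; Thornfield Corridor: $25,250; West Interchange: $30,600

Combined lane-miles = 117.7 + 37 + 85 + 121 + 146.7 = 507.4.
Proportional shares: Lakeview Overpass 24,553.70; Pioneer Reservoir 7,718.66; Granite Bridge 17,732.07; Thornfield Corridor 25,242.12; West Interchange 30,603.46.
At nearest $50: Lakeview Overpass $24,550; Pioneer Reservoir $7,700; Granite Bridge $17,750; Thornfield Corridor $25,250; West Interchange $30,600. Sum = $105,850.
Rounded total matches; no reconciliation needed.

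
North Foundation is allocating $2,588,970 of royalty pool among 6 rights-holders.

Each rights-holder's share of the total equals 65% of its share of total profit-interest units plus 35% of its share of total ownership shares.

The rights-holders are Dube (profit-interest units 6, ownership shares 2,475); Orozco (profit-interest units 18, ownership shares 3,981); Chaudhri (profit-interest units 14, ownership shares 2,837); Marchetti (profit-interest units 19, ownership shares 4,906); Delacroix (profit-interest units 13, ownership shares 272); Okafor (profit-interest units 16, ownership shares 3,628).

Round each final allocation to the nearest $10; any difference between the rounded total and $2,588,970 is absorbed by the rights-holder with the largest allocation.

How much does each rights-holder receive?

Dube: $241,320; Orozco: $551,530; Chaudhri: $415,990; Marchetti: $617,410; Delacroix: $268,000; Okafor: $494,720

Profit-interest units total 86; ownership shares total 18,099.
Blended shares (65% profit-interest units + 35% ownership shares): Dube 0.0932; Orozco 0.2130; Chaudhri 0.1607; Marchetti 0.2385; Delacroix 0.1035; Okafor 0.1911.
Unrounded shares: Dube 241,319.44; Orozco 551,531.98; Chaudhri 415,985.60; Marchetti 617,410.57; Delacroix 267,999.23; Okafor 494,723.18.
After rounding ($10): Dube $241,320; Orozco $551,530; Chaudhri $415,990; Marchetti $617,410; Delacroix $268,000; Okafor $494,720. Sum = $2,588,970.
Sum already equals the total — no adjustment.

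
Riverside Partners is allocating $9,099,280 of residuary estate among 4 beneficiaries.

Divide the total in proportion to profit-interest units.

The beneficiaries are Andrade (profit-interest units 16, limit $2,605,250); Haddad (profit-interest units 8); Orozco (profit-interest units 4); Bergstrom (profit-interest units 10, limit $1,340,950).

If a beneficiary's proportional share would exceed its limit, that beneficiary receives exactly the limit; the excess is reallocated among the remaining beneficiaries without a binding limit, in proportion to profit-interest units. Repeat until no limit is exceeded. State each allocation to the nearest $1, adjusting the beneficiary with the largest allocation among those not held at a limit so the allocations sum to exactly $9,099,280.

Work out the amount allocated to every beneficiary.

Total profit-interest units = 38.
Unconstrained shares: Andrade 3,831,275.79; Haddad 1,915,637.89; Orozco 957,818.95; Bergstrom 2,394,547.37.
Cap binds for Andrade ($2,605,250), Bergstrom ($1,340,950); balance $5,153,080 reallocated over remaining profit-interest units 12.
Shares after redistribution: Haddad 3,435,386.67 → $3,435,387; Orozco 1,717,693.33 → $1,717,693.

Andrade: $2,605,250; Haddad: $3,435,387; Orozco: $1,717,693; Bergstrom: $1,340,950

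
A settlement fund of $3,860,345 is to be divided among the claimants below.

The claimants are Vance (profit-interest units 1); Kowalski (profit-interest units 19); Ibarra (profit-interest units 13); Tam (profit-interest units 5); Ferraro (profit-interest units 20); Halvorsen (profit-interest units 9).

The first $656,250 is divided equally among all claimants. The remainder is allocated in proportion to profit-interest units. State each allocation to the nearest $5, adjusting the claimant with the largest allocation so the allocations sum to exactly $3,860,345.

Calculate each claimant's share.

Vance: $157,195 · Kowalski: $1,018,000 · Ibarra: $731,065 · Tam: $348,485 · Ferraro: $1,065,825 · Halvorsen: $539,775

First tranche $656,250 split equally: $109,375 each.
Remainder $3,204,095 by profit-interest units (total 67): Vance 47,822.31 → $47,820; Kowalski 908,623.96 → $908,625; Ibarra 621,690.07 → $621,690; Tam 239,111.57 → $239,110; Ferraro 956,446.27 → $956,445; Halvorsen 430,400.82 → $430,400.
Rounding difference +$5 on remainder applied to Ferraro.
Totals: Vance $109,375 + $47,820 = $157,195; Kowalski $109,375 + $908,625 = $1,018,000; Ibarra $109,375 + $621,690 = $731,065; Tam $109,375 + $239,110 = $348,485; Ferraro $109,375 + $956,450 = $1,065,825; Halvorsen $109,375 + $430,400 = $539,775.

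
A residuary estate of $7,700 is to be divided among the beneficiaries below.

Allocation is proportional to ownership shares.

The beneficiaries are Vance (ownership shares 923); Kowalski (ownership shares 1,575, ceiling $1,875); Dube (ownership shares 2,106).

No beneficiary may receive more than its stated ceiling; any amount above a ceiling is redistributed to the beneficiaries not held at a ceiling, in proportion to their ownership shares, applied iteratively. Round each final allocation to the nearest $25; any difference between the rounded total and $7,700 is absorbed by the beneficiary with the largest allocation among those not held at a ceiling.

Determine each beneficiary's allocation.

Combined ownership shares = 4,604.
Pro-rata shares before constraints: Vance 1,543.68; Kowalski 2,634.12; Dube 3,522.20.
Cap binds for Kowalski ($1,875); residual $5,825 reallocated over remaining ownership shares 3,029.
Shares after redistribution: Vance 1,775.00 → $1,775; Dube 4,050.00 → $4,050.

Vance: $1,775; Kowalski: $1,875; Dube: $4,050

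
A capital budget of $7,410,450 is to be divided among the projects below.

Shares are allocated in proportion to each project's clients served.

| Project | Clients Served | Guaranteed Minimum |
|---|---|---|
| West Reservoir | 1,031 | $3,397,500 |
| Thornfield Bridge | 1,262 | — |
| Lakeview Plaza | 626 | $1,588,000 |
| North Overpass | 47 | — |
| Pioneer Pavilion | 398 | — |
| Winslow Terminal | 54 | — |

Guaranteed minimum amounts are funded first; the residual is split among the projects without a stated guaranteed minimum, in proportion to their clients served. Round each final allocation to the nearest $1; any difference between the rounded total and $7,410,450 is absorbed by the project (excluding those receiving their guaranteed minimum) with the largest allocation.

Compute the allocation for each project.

Guaranteed amounts: West Reservoir $3,397,500; Lakeview Plaza $1,588,000. Remaining pool $2,424,950.
Remaining pool split over remaining clients served 1,761: Thornfield Bridge 1,737,811.98 → $1,737,812; North Overpass 64,720.41 → $64,720; Pioneer Pavilion 548,057.98 → $548,058; Winslow Terminal 74,359.63 → $74,360.

West Reservoir: $3,397,500; Thornfield Bridge: $1,737,812; Lakeview Plaza: $1,588,000; North Overpass: $64,720; Pioneer Pavilion: $548,058; Winslow Terminal: $74,360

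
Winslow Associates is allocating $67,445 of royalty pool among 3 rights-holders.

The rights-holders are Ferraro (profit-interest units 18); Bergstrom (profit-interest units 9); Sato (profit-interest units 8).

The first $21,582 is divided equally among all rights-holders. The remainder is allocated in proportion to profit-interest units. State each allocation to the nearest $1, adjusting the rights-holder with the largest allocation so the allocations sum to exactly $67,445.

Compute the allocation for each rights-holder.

$21,582 shared equally gives $7,194 per rights-holder.
Remainder $45,863 by profit-interest units (total 35): Ferraro 23,586.69 → $23,587; Bergstrom 11,793.34 → $11,793; Sato 10,482.97 → $10,483.
Totals: Ferraro $7,194 + $23,587 = $30,781; Bergstrom $7,194 + $11,793 = $18,987; Sato $7,194 + $10,483 = $17,677.

Ferraro: $30,781; Bergstrom: $18,987; Sato: $17,677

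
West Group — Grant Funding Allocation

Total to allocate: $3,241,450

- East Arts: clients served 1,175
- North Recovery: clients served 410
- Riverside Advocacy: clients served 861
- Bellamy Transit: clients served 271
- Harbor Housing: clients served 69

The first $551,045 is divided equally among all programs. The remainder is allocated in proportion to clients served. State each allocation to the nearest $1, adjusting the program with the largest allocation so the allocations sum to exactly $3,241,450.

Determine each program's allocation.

East Arts: $1,244,892 · North Recovery: $506,141 · Riverside Advocacy: $941,666 · Bellamy Transit: $371,910 · Harbor Housing: $176,841

First tranche $551,045 split equally: $110,209 each.
Remainder $2,690,405 by clients served (total 2,786): East Arts 1,134,682.65 → $1,134,683; North Recovery 395,931.82 → $395,932; Riverside Advocacy 831,456.82 → $831,457; Bellamy Transit 261,701.28 → $261,701; Harbor Housing 66,632.43 → $66,632.
Totals: East Arts $110,209 + $1,134,683 = $1,244,892; North Recovery $110,209 + $395,932 = $506,141; Riverside Advocacy $110,209 + $831,457 = $941,666; Bellamy Transit $110,209 + $261,701 = $371,910; Harbor Housing $110,209 + $66,632 = $176,841.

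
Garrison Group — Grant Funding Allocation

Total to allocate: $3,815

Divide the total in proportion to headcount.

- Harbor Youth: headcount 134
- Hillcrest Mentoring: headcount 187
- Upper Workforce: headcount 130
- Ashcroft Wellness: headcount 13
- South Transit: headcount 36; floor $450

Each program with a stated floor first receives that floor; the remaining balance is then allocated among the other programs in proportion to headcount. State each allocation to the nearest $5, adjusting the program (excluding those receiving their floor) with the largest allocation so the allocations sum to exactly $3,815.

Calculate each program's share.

Harbor Youth: $970 | Hillcrest Mentoring: $1,355 | Upper Workforce: $945 | Ashcroft Wellness: $95 | South Transit: $450

Minimums first: South Transit $450. Remaining pool $3,365.
Remaining pool split over remaining headcount 464: Harbor Youth 971.79 → $970; Hillcrest Mentoring 1,356.15 → $1,355; Upper Workforce 942.78 → $945; Ashcroft Wellness 94.28 → $95.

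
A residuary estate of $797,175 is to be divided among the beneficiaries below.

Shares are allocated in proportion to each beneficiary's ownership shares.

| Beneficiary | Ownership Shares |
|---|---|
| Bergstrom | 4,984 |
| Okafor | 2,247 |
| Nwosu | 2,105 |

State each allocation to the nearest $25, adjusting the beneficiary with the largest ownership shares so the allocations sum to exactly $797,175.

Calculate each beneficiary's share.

Ownership shares total: 9,336.
Raw shares: Bergstrom 4,984/9,336 × $797,175 = 425,569.86; Okafor 2,247/9,336 × $797,175 = 191,865.06; Nwosu 2,105/9,336 × $797,175 = 179,740.08.
Rounded to nearest $25: Bergstrom $425,575; Okafor $191,875; Nwosu $179,750. Sum = $797,200.
Difference $797,175 − $797,200 = −$25 applied to largest ownership shares (Bergstrom): Bergstrom becomes $425,550.

Bergstrom: $425,550 · Okafor: $191,875 · Nwosu: $179,750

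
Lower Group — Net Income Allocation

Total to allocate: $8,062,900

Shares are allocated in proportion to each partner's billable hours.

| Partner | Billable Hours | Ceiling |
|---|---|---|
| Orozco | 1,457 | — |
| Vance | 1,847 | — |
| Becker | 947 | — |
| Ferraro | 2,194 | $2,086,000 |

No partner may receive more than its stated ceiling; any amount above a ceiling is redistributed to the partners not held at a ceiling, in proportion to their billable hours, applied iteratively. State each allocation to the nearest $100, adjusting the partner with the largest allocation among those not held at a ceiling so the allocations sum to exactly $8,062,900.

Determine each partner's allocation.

Sum of billable hours: 6,445.
Proportional shares (ignoring caps): Orozco 1,822,753.34; Vance 2,310,655.75; Becker 1,184,727.12; Ferraro 2,744,763.79.
Cap binds for Ferraro ($2,086,000); residual $5,976,900 reallocated over remaining billable hours 4,251.
Redistributed shares: Orozco 2,048,539.94 → $2,048,500; Vance 2,596,879.39 → $2,596,900; Becker 1,331,480.66 → $1,331,500.

Orozco: $2,048,500 · Vance: $2,596,900 · Becker: $1,331,500 · Ferraro: $2,086,000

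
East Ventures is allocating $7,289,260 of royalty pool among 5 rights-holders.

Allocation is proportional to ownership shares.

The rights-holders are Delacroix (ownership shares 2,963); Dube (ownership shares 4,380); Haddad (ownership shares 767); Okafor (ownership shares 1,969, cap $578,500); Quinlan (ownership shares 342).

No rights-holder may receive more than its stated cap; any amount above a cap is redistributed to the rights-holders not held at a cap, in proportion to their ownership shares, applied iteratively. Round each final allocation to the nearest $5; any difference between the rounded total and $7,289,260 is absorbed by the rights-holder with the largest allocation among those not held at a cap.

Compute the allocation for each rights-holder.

Delacroix: $2,352,575 | Dube: $3,477,655 | Haddad: $608,985 | Okafor: $578,500 | Quinlan: $271,545

Total ownership shares = 10,421.
Unconstrained shares: Delacroix 2,072,553.25; Dube 3,063,713.54; Haddad 536,499.61; Okafor 1,377,272.14; Quinlan 239,221.47.
Capped: Okafor ($578,500); remaining pool $6,710,760 reallocated over remaining ownership shares 8,452.
Shares after redistribution: Delacroix 2,352,577.13 → $2,352,575; Dube 3,477,653.67 → $3,477,655; Haddad 608,986.38 → $608,985; Quinlan 271,542.82 → $271,545.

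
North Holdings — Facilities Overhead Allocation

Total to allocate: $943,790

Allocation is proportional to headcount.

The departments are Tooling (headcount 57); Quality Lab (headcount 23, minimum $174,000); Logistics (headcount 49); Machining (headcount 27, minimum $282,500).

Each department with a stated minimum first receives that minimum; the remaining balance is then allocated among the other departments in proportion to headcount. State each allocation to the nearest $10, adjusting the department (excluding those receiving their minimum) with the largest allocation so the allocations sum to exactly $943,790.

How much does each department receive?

Guaranteed amounts: Quality Lab $174,000; Machining $282,500. Remaining pool $487,290.
Remaining pool split over remaining headcount 106: Tooling 262,033.30 → $262,030; Logistics 225,256.70 → $225,260.

Tooling: $262,030 · Quality Lab: $174,000 · Logistics: $225,260 · Machining: $282,500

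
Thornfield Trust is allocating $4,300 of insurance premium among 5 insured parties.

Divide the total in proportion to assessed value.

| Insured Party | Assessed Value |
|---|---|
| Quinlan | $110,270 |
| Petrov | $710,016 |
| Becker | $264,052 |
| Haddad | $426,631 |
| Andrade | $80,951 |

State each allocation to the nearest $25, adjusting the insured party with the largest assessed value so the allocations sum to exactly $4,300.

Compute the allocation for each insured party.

Combined assessed value = 1,591,920.
Unrounded shares: Quinlan 110,270/1,591,920 × $4,300 = 297.85; Petrov 710,016/1,591,920 × $4,300 = 1,917.85; Becker 264,052/1,591,920 × $4,300 = 713.24; Haddad 426,631/1,591,920 × $4,300 = 1,152.39; Andrade 80,951/1,591,920 × $4,300 = 218.66.
At nearest $25: Quinlan $300; Petrov $1,925; Becker $725; Haddad $1,150; Andrade $225. Sum = $4,325.
Difference $4,300 − $4,325 = −$25 applied to largest assessed value (Petrov): Petrov becomes $1,900.

Quinlan: $300 · Petrov: $1,900 · Becker: $725 · Haddad: $1,150 · Andrade: $225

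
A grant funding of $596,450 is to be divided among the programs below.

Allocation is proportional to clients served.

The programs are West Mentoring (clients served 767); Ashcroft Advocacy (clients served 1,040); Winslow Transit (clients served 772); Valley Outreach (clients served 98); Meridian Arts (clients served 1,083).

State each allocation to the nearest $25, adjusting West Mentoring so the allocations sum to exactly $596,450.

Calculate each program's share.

Total clients served = 3,760.
Proportional shares: West Mentoring 767/3,760 × $596,450 = 121,669.45; Ashcroft Advocacy 1,040/3,760 × $596,450 = 164,975.53; Winslow Transit 772/3,760 × $596,450 = 122,462.61; Valley Outreach 98/3,760 × $596,450 = 15,545.77; Meridian Arts 1,083/3,760 × $596,450 = 171,796.64.
Rounded to nearest $25: West Mentoring $121,675; Ashcroft Advocacy $164,975; Winslow Transit $122,475; Valley Outreach $15,550; Meridian Arts $171,800. Sum = $596,475.
Difference $596,450 − $596,475 = −$25 applied to West Mentoring: West Mentoring becomes $121,650.

West Mentoring: $121,650; Ashcroft Advocacy: $164,975; Winslow Transit: $122,475; Valley Outreach: $15,550; Meridian Arts: $171,800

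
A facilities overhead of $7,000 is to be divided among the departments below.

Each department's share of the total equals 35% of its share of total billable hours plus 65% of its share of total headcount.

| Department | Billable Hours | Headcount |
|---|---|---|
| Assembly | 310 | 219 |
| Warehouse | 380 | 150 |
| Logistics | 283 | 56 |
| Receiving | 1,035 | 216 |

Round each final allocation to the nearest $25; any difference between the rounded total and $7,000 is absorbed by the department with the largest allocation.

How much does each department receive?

Billable hours total 2,008; headcount total 641.
Composite weights (35% billable hours + 65% headcount): Assembly 0.2761; Warehouse 0.2183; Logistics 0.1061; Receiving 0.3994.
Pro-rata amounts: Assembly 1,932.76; Warehouse 1,528.39; Logistics 742.80; Receiving 2,796.05.
After rounding ($25): Assembly $1,925; Warehouse $1,525; Logistics $750; Receiving $2,800. Sum = $7,000.
No rounding difference to absorb.

Assembly: $1,925; Warehouse: $1,525; Logistics: $750; Receiving: $2,800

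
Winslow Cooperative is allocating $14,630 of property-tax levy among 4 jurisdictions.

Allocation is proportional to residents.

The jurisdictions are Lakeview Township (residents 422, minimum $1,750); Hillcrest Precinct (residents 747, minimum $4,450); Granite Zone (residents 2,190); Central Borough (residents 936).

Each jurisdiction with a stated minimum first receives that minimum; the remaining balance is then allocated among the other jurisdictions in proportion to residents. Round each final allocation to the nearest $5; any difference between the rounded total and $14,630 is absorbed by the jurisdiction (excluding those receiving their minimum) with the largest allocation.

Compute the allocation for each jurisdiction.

Fund the minimums — Lakeview Township $1,750; Hillcrest Precinct $4,450. Remaining pool $8,430.
Remaining pool split over remaining residents 3,126: Granite Zone 5,905.85 → $5,905; Central Borough 2,524.15 → $2,525.

Lakeview Township: $1,750 · Hillcrest Precinct: $4,450 · Granite Zone: $5,905 · Central Borough: $2,525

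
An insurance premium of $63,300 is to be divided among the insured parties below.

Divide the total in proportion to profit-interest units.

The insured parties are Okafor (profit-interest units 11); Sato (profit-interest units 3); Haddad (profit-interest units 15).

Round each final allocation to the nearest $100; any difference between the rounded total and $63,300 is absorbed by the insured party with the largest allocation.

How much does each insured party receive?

Okafor: $24,000 | Sato: $6,500 | Haddad: $32,800

Sum of profit-interest units: 29.
Raw shares: Okafor 11/29 × $63,300 = 24,010.34; Sato 3/29 × $63,300 = 6,548.28; Haddad 15/29 × $63,300 = 32,741.38.
At nearest $100: Okafor $24,000; Sato $6,500; Haddad $32,700. Sum = $63,200.
Difference $63,300 − $63,200 = +$100 applied to largest allocation (Haddad): Haddad becomes $32,800.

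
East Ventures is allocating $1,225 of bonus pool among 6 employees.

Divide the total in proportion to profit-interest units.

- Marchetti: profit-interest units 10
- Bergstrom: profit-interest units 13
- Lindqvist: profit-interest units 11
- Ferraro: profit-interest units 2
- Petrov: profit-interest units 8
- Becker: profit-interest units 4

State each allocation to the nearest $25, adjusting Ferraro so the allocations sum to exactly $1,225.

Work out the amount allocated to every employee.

Profit-interest units total: 48.
Pro-rata amounts: Marchetti 10/48 × $1,225 = 255.21; Bergstrom 13/48 × $1,225 = 331.77; Lindqvist 11/48 × $1,225 = 280.73; Ferraro 2/48 × $1,225 = 51.04; Petrov 8/48 × $1,225 = 204.17; Becker 4/48 × $1,225 = 102.08.
After rounding ($25): Marchetti $250; Bergstrom $325; Lindqvist $275; Ferraro $50; Petrov $200; Becker $100. Sum = $1,200.
Difference $1,225 − $1,200 = +$25 applied to Ferraro: Ferraro becomes $75.

Marchetti: $250 · Bergstrom: $325 · Lindqvist: $275 · Ferraro: $75 · Petrov: $200 · Becker: $100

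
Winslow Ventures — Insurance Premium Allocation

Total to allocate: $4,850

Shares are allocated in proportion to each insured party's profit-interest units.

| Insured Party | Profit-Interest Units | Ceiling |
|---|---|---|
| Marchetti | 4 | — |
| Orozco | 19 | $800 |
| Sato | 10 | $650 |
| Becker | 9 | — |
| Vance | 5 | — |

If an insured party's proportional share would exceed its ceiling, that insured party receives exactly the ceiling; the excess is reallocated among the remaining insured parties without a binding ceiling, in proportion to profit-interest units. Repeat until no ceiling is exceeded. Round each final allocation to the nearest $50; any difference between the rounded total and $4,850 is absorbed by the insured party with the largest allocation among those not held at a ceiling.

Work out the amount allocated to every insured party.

Total profit-interest units = 47.
Pro-rata shares before constraints: Marchetti 412.77; Orozco 1,960.64; Sato 1,031.91; Becker 928.72; Vance 515.96.
Cap binds for Orozco ($800), Sato ($650); balance $3,400 reallocated over remaining profit-interest units 18.
Redistributed shares: Marchetti 755.56 → $750; Becker 1,700.00 → $1,700; Vance 944.44 → $950.

Marchetti: $750 | Orozco: $800 | Sato: $650 | Becker: $1,700 | Vance: $950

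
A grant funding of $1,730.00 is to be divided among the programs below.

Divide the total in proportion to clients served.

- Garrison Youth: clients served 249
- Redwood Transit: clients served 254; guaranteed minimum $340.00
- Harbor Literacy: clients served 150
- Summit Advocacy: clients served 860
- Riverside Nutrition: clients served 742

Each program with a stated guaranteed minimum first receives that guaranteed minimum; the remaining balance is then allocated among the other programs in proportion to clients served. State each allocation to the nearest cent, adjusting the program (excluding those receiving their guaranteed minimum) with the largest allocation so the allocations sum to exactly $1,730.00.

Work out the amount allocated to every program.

Minimums first: Redwood Transit $340.00. Remaining pool $1,390.00.
Remaining pool split over remaining clients served 2,001: Garrison Youth 172.9685 → $172.97; Harbor Literacy 104.1979 → $104.20; Summit Advocacy 597.4013 → $597.40; Riverside Nutrition 515.4323 → $515.43.

Garrison Youth: $172.97 · Redwood Transit: $340.00 · Harbor Literacy: $104.20 · Summit Advocacy: $597.40 · Riverside Nutrition: $515.43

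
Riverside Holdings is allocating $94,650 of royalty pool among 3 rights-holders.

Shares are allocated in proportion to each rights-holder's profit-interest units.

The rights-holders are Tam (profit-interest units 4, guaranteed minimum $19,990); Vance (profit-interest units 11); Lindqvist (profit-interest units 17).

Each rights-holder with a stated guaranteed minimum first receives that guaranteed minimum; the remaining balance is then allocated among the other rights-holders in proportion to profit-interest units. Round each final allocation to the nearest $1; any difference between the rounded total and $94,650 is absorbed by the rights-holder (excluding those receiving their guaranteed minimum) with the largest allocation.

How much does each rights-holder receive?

Tam: $19,990 · Vance: $29,331 · Lindqvist: $45,329

Minimums first: Tam $19,990. Balance $74,660.
Balance split over remaining profit-interest units 28: Vance 29,330.71 → $29,331; Lindqvist 45,329.29 → $45,329.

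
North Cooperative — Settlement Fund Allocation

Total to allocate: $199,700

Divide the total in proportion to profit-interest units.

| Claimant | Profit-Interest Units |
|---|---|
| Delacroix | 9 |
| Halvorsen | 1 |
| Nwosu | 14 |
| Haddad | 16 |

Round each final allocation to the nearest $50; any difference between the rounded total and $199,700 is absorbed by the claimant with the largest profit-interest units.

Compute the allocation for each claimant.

Sum of profit-interest units: 40.
Pro-rata amounts: Delacroix 9/40 × $199,700 = 44,932.50; Halvorsen 1/40 × $199,700 = 4,992.50; Nwosu 14/40 × $199,700 = 69,895.00; Haddad 16/40 × $199,700 = 79,880.00.
At nearest $50: Delacroix $44,950; Halvorsen $5,000; Nwosu $69,900; Haddad $79,900. Sum = $199,750.
Difference $199,700 − $199,750 = −$50 applied to largest profit-interest units (Haddad): Haddad becomes $79,850.

Delacroix: $44,950; Halvorsen: $5,000; Nwosu: $69,900; Haddad: $79,850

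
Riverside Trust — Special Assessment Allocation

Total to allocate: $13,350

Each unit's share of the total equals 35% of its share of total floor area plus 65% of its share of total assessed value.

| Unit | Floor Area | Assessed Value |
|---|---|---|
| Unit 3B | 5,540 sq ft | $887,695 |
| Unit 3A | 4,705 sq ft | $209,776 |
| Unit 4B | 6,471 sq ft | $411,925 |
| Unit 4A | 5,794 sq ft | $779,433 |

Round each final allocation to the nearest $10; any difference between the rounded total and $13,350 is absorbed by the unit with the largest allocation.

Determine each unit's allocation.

Unit 3B: $4,520 · Unit 3A: $1,770 · Unit 4B: $2,900 · Unit 4A: $4,160

Totals — floor area 22,510, assessed value 2,288,829.
Combined weights (35% floor area + 65% assessed value): Unit 3B 0.3382; Unit 3A 0.1327; Unit 4B 0.2176; Unit 4A 0.3114.
Proportional shares: Unit 3B 4,515.43; Unit 3A 1,771.95; Unit 4B 2,904.92; Unit 4A 4,157.70.
After rounding ($10): Unit 3B $4,520; Unit 3A $1,770; Unit 4B $2,900; Unit 4A $4,160. Sum = $13,350.
Sum already equals the total — no adjustment.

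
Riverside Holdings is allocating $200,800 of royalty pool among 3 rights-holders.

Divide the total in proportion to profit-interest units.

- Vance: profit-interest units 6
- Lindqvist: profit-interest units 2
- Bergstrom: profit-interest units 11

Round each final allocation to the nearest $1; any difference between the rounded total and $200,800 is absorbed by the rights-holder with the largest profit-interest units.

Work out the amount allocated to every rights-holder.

Vance: $63,411; Lindqvist: $21,137; Bergstrom: $116,252

Sum of profit-interest units: 19.
Proportional shares: Vance 6/19 × $200,800 = 63,410.53; Lindqvist 2/19 × $200,800 = 21,136.84; Bergstrom 11/19 × $200,800 = 116,252.63.
After rounding ($1): Vance $63,411; Lindqvist $21,137; Bergstrom $116,253. Sum = $200,801.
Difference $200,800 − $200,801 = −$1 applied to largest profit-interest units (Bergstrom): Bergstrom becomes $116,252.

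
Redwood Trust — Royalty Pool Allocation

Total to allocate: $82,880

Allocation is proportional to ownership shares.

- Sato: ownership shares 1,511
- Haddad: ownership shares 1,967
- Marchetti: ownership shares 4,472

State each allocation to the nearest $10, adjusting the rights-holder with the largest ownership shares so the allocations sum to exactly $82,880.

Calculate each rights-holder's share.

Sato: $15,750; Haddad: $20,510; Marchetti: $46,620

Total ownership shares = 1,511 + 1,967 + 4,472 = 7,950.
Unrounded shares: Sato 15,752.41; Haddad 20,506.28; Marchetti 46,621.30.
Rounded to nearest $10: Sato $15,750; Haddad $20,510; Marchetti $46,620. Sum = $82,880.
No rounding difference to absorb.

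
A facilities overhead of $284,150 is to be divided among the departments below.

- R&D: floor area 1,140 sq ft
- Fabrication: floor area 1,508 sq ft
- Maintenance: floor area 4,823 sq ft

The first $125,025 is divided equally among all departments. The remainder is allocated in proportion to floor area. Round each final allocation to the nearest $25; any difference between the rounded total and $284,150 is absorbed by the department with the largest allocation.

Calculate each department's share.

R&D: $65,950 | Fabrication: $73,800 | Maintenance: $144,400

First tranche $125,025 split equally: $41,675 each.
Remainder $159,125 by floor area (total 7,471): R&D 24,280.89 → $24,275; Fabrication 32,118.93 → $32,125; Maintenance 102,725.19 → $102,725.
Totals: R&D $41,675 + $24,275 = $65,950; Fabrication $41,675 + $32,125 = $73,800; Maintenance $41,675 + $102,725 = $144,400.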